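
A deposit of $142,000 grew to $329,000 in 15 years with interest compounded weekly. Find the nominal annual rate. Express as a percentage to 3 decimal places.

The 780-period growth factor is 329,000/142,000 = 2.3169.
r/52 = 2.3169^(1/780) − 1 ≈ 0.0010778, so r ≈ 52·0.0010778 = 5.60456%.

5.605%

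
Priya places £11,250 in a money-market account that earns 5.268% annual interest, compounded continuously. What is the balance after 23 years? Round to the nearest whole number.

£37,789

A = P·e^(rt) = 11,250·e^(0.05268·23) = 11,250·e^1.21164.
e^1.21164 ≈ 3.3589888796, so A ≈ 37,788.6249.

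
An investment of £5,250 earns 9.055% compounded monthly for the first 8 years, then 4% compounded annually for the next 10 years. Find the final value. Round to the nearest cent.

Phase 1: 5,250·(1 + 0.09055/12)^96 ≈ 10,803.9159.
Phase 2: 10,803.9159·(1 + 0.04)^10 ≈ 15,992.4347.

£15,992.43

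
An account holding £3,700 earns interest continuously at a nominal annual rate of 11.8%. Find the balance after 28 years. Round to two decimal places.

A = P·e^(rt) = 3,700·e^(0.118·28) = 3,700·e^3.304.
e^3.304 ≈ 27.2213066669, so A ≈ 100,718.8347.

£100,718.83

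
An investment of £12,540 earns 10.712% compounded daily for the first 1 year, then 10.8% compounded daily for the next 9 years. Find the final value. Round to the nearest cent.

Phase 1: 12,540·(1 + 0.10712/365)^365 ≈ 13,957.6510.
Phase 2: 13,957.6510·(1 + 0.108/365)^3285 ≈ 36,887.9170.

£36,887.92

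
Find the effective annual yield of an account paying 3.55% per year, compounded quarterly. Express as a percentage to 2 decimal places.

3.60%

EAR = (1 + 3.55%/4)^4 − 1 = (1 + 0.008875)^4 − 1.
(1 + 0.008875)^4 ≈ 1.035975, so EAR ≈ 3.59754%.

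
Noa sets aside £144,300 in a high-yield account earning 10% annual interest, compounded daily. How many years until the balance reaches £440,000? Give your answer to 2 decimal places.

We need (1 + 0.000273973)^(365t) = 3.0492, so 365t = ln 3.0492 / ln 1.000274 ≈ 4069.8704.
t ≈ 4069.8704/365 = 11.1503 years.

11.15 years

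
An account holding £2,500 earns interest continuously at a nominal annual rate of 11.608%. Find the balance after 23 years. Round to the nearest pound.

A = P·e^(rt) = 2,500·e^(0.11608·23) = 2,500·e^2.66984.
e^2.66984 ≈ 14.437658983, so A ≈ 36,094.1475.

£36,094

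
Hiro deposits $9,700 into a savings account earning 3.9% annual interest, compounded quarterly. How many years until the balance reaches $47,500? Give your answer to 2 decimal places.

40.93 years

(1 + 0.00975)^(4t) = 47,500/9,700 = 4.8969.
4t·ln(1 + 0.00975) = ln(4.8969); 4t = 1.5886/0.00970278 ≈ 163.7267.
t ≈ 40.9317 years.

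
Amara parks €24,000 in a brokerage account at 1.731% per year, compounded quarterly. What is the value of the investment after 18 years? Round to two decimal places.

€32,751.92

Growth factor = (1 + 0.0043275)^72 ≈ 1.3646633354.
A ≈ 24,000 × 1.3646633354 ≈ 32,751.9201.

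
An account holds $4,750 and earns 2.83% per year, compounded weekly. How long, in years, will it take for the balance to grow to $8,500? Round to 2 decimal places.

20.57 years

We need (1 + 0.000544231)^(52t) = 1.7895, so 52t = ln 1.7895 / ln 1.000544 ≈ 1069.5461.
t ≈ 1069.5461/52 = 20.5682 years.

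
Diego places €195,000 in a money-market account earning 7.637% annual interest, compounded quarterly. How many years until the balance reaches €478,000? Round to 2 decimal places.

11.85 years

We need (1 + 0.0190925)^(4t) = 2.4513, so 4t = ln 2.4513 / ln 1.019092 ≈ 47.4083.
t ≈ 47.4083/4 = 11.8521 years.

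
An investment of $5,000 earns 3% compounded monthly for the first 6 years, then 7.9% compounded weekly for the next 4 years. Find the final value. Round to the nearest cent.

Phase 1: 5,000·(1 + 0.0025)^72 ≈ 5,984.7423.
Phase 2: 5,984.7423·(1 + 0.079/52)^208 ≈ 8,206.8855.

$8,206.89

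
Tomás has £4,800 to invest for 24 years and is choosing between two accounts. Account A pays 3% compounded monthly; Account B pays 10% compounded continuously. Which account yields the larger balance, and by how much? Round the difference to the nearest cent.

Account B, by £43,058.82

Account A growth factor: (1 + 0.0025)^288 ≈ 2.052588126; balance ≈ 9,852.4230.
Account B growth factor: e^(0.1·24) = e^2.4 ≈ 11.023176381; balance ≈ 52,911.2466.
Account B is larger by 43,058.8236.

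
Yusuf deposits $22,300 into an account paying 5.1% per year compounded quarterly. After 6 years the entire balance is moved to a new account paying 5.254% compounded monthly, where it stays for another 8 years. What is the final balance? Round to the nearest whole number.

$45,973

After 6 years at 5.1%: 22,300 × 1.3553580655 ≈ 30,224.4849.
Then 8 years at 5.254%: 30,224.4849 × 1.5210524955 ≈ 45,973.0281.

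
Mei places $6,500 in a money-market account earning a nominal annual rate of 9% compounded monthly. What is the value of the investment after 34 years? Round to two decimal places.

$137,055.26

Growth factor = (1 + 0.0075)^408 ≈ 21.0854252253.
A ≈ 6,500 × 21.0854252253 ≈ 137,055.2640.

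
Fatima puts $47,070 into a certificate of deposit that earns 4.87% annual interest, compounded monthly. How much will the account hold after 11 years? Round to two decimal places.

$80,338.73

Growth factor = (1 + 0.0487/12)^132 ≈ 1.7067925501.
A ≈ 47,070 × 1.7067925501 ≈ 80,338.7253.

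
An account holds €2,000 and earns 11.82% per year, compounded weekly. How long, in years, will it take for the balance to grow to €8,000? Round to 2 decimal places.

(1 + 0.00227308)^(52t) = 8,000/2,000 = 4.
52t·ln(1 + 0.00227308) = ln(4); 52t = 1.3863/0.0022705 ≈ 610.5686.
t ≈ 11.7417 years.

11.74 years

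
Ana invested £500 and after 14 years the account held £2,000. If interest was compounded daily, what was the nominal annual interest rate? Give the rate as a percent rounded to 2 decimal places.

(1 + r/365)^5110 = 2,000/500 = 4.
1 + r/365 = 4^(1/5110) ≈ 1.000271, so r/365 ≈ 0.000271327.
r ≈ 365·0.000271327 = 9.90345%.

9.90%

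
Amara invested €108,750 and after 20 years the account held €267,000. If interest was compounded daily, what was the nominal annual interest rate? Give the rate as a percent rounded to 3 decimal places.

(1 + r/365)^7300 = 267,000/108,750 = 2.45517.
1 + r/365 = 2.45517^(1/7300) ≈ 1.000123, so r/365 ≈ 0.000123048.
r ≈ 365·0.000123048 = 4.49126%.

4.491%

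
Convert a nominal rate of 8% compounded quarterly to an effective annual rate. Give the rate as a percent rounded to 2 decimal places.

8.24%

One year is 4 periods at 0.02 each: (1 + 0.02)^4 ≈ 1.082432.
EAR = 1.082432 − 1 ≈ 8.24322%.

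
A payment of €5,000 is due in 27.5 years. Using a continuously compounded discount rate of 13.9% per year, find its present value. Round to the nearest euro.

P = A·e^(−rt) = 5,000·e^(−3.8225).
e^(−3.8225) ≈ 0.02187304986, so P ≈ 109.3652.

€109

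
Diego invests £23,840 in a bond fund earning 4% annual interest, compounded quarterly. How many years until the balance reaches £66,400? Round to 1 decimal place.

25.7 years

We need (1 + 0.01)^(4t) = 2.7852, so 4t = ln 2.7852 / ln 1.01 ≈ 102.9445.
t ≈ 102.9445/4 = 25.7361 years.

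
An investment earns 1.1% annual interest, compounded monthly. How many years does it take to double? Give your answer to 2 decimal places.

63.04 years

(1 + 0.000916667)^(12t) = 2.
12t = ln 2 / ln(1 + 0.000916667) ≈ 0.69315/0.000916247 ≈ 756.5071.
t ≈ 63.0423.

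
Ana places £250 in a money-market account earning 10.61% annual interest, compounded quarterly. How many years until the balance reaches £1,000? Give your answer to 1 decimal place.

(1 + 0.026525)^(4t) = 1,000/250 = 4.
4t·ln(1 + 0.026525) = ln(4); 4t = 1.3863/0.0261793 ≈ 52.9538.
t ≈ 13.2385 years.

13.2 years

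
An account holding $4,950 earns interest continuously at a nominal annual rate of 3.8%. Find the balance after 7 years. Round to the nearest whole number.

$6,458

A = P·e^(rt) = 4,950·e^(0.038·7) = 4,950·e^0.266.
e^0.266 ≈ 1.304735059, so A ≈ 6,458.4385.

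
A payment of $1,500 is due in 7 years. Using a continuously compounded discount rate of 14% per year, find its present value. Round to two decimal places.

$562.97

P = A·e^(−rt) = 1,500·e^(−0.98).
e^(−0.98) ≈ 0.3753110989, so P ≈ 562.9666.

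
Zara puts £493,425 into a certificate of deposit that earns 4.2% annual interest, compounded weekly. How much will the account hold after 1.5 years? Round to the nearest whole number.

£525,498

Growth factor = (1 + 0.042/52)^78 ≈ 1.06499975742.
A ≈ 493,425 × 1.06499975742 ≈ 525,497.5053.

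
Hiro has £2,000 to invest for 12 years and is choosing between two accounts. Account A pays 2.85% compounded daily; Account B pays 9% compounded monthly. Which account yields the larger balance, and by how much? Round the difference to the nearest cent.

A: (1 + 0.0285/365)^4380 ≈ 1.407741502, so 2,000 × 1.407741502 ≈ 2,815.4830.
B: (1 + 0.0075)^144 ≈ 2.932836774, so 2,000 × 2.932836774 ≈ 5,865.6735.
Difference ≈ 3,050.1905 in favor of B.

Account B, by £3,050.19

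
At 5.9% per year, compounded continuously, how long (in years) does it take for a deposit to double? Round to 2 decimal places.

11.75 years

e^(0.059t) = 2, so 0.059t = ln 2 ≈ 0.69315.
t ≈ 0.69315/0.059 ≈ 11.7483.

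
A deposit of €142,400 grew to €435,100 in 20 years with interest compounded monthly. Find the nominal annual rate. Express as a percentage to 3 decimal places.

5.598%

The 240-period growth factor is 435,100/142,400 = 3.05548.
r/12 = 3.05548^(1/240) − 1 ≈ 0.00466475, so r ≈ 12·0.00466475 = 5.59769%.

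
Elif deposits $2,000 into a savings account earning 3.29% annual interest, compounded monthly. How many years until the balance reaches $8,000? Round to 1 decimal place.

We need (1 + 0.00274167)^(12t) = 4, so 12t = ln 4 / ln 1.002742 ≈ 506.3321.
t ≈ 506.3321/12 = 42.1943 years.

42.2 years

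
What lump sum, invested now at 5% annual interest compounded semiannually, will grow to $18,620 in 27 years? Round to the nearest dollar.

Growth factor = (1 + 0.025)^54 ≈ 3.7939249113.
P = 18,620/3.7939249113 ≈ 4,907.8462.

$4,908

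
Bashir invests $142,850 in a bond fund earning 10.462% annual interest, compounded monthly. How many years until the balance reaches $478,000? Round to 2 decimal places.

11.60 years

(1 + 0.00871833)^(12t) = 478,000/142,850 = 3.3462.
12t·ln(1 + 0.00871833) = ln(3.3462); 12t = 1.2078/0.00868055 ≈ 139.1405.
t ≈ 11.5950 years.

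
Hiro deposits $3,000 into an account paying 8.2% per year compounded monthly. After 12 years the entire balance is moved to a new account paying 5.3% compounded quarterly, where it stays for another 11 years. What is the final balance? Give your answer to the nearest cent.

After 12 years at 8.2%: 3,000 × 2.6661973338 ≈ 7,998.5920.
Then 11 years at 5.3%: 7,998.5920 × 1.784559145 ≈ 14,273.9605.

$14,273.96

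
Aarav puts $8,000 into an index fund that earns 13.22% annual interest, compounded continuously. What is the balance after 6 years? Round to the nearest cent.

A = P·e^(rt) = 8,000·e^(0.1322·6) = 8,000·e^0.7932.
e^0.7932 ≈ 2.2104585883, so A ≈ 17,683.6687.

$17,683.67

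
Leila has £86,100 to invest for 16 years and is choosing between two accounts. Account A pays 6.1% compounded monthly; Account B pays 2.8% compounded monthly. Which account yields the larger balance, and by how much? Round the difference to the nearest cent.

A: (1 + 0.061/12)^192 ≈ 2.647266791, so 86,100 × 2.647266791 ≈ 227,929.6707.
B: (1 + 0.028/12)^192 ≈ 1.56436211233, so 86,100 × 1.56436211233 ≈ 134,691.5779.
Difference ≈ 93,238.0928 in favor of A.

Account A, by £93,238.09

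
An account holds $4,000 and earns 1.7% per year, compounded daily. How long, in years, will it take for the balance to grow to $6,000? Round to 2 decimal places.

(1 + 0.0000465753)^(365t) = 6,000/4,000 = 1.5.
365t·ln(1 + 0.0000465753) = ln(1.5); 365t = 0.40547/4.65743e-05 ≈ 8705.7771.
t ≈ 23.8514 years.

23.85 years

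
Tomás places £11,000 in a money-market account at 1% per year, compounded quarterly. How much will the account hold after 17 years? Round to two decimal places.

£13,035.59

Growth factor = (1 + 0.0025)^68 ≈ 1.1850534197.
A ≈ 11,000 × 1.1850534197 ≈ 13,035.5876.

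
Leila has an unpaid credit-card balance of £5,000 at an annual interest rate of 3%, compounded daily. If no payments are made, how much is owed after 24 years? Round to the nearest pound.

£10,272

Growth factor = (1 + 0.03/365)^8760 ≈ 2.0543724262.
A ≈ 5,000 × 2.0543724262 ≈ 10,271.8621.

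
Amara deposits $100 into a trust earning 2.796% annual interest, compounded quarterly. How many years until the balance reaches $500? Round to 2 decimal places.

(1 + 0.00699)^(4t) = 500/100 = 5.
4t·ln(1 + 0.00699) = ln(5); 4t = 1.6094/0.00696568 ≈ 231.0524.
t ≈ 57.7631 years.

57.76 years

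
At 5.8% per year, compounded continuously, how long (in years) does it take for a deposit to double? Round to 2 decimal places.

11.95 years

e^(0.058t) = 2, so 0.058t = ln 2 ≈ 0.69315.
t ≈ 0.69315/0.058 ≈ 11.9508.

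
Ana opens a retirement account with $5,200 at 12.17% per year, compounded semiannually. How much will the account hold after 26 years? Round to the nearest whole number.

$112,205

Growth factor = (1 + 0.06085)^52 ≈ 21.577791749.
A ≈ 5,200 × 21.577791749 ≈ 112,204.5171.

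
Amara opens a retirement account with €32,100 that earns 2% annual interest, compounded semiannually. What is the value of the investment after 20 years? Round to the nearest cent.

Periodic rate = 2%/2 = 0.01; periods = 2·20 = 40.
A = 32,100·(1 + 0.01)^40 ≈ 32,100·1.4888637336 ≈ 47,792.5258.

€47,792.53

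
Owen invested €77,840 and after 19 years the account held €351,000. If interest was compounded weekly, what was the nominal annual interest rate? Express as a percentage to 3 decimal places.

7.933%

The 988-period growth factor is 351,000/77,840 = 4.50925.
r/52 = 4.50925^(1/988) − 1 ≈ 0.00152559, so r ≈ 52·0.00152559 = 7.93305%.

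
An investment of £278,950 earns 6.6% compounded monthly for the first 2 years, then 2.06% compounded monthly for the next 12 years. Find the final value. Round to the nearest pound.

Phase 1: 278,950·(1 + 0.0055)^24 ≈ 318,197.0611.
Phase 2: 318,197.0611·(1 + 0.0206/12)^144 ≈ 407,344.3687.

£407,344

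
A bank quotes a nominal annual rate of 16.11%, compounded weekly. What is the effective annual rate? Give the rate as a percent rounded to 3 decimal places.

One year is 52 periods at 0.00309808 each: (1 + 0.00309808)^52 ≈ 1.17451.
EAR = 1.17451 − 1 ≈ 17.45099%.

17.451%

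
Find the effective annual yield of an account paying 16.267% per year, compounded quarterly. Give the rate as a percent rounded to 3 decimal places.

EAR = (1 + 16.267%/4)^4 − 1 = (1 + 0.0406675)^4 − 1.
(1 + 0.0406675)^4 ≈ 1.172865, so EAR ≈ 17.28648%.

17.286%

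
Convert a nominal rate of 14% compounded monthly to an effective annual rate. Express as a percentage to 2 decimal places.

One year is 12 periods at 0.0116667 each: (1 + 0.0116667)^12 ≈ 1.149342.
EAR = 1.149342 − 1 ≈ 14.93420%.

14.93%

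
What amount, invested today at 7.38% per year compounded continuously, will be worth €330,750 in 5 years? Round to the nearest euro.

€228,689

P = A·e^(−rt) = 330,750·e^(−0.369).
e^(−0.369) ≈ 0.69142541045, so P ≈ 228,688.9545.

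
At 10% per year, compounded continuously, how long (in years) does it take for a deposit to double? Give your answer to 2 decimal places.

6.93 years

e^(0.1t) = 2, so 0.1t = ln 2 ≈ 0.69315.
t ≈ 0.69315/0.1 ≈ 6.9315.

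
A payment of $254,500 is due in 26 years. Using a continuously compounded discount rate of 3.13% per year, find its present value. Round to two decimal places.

P = A·e^(−rt) = 254,500·e^(−0.8138).
e^(−0.8138) ≈ 0.443170813382, so P ≈ 112,786.9720.

$112,786.97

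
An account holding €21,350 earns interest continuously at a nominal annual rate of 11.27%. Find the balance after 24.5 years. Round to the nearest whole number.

A = P·e^(rt) = 21,350·e^(0.1127·24.5) = 21,350·e^2.76115.
e^2.76115 ≈ 15.8180232193, so A ≈ 337,714.7957.

€337,715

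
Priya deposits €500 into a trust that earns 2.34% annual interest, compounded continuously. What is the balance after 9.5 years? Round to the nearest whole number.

€624

A = P·e^(rt) = 500·e^(0.0234·9.5) = 500·e^0.2223.
e^0.2223 ≈ 1.24894601, so A ≈ 624.4730.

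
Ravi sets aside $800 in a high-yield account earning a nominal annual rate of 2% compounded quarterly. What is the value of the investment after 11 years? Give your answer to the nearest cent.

$996.32

Periodic rate = 2%/4 = 0.005; periods = 4·11 = 44.
A = 800·(1 + 0.005)^44 ≈ 800·1.24539385 ≈ 996.3151.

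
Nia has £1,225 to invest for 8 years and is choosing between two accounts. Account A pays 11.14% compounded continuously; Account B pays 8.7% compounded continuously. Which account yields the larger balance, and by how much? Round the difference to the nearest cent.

A: e^(0.1114·8) = e^0.8912 ≈ 2.438053561, so 1,225 × 2.438053561 ≈ 2,986.6156.
B: e^(0.087·8) = e^0.696 ≈ 2.005713785, so 1,225 × 2.005713785 ≈ 2,456.9994.
Difference ≈ 529.6162 in favor of A.

Account A, by £529.62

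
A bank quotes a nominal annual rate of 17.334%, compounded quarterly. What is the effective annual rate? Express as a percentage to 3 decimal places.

EAR = (1 + 17.334%/4)^4 − 1 = (1 + 0.043335)^4 − 1.
(1 + 0.043335)^4 ≈ 1.184937, so EAR ≈ 18.49366%.

18.494%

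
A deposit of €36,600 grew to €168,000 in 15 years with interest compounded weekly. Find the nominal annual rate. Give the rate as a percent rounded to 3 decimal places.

(1 + r/52)^780 = 168,000/36,600 = 4.59016.
1 + r/52 = 4.59016^(1/780) ≈ 1.001956, so r/52 ≈ 0.00195565.
r ≈ 52·0.00195565 = 10.16937%.

10.169%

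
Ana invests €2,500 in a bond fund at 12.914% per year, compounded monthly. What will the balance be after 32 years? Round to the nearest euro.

€152,428

Periodic rate = 12.914%/12 = 0.0107617; periods = 12·32 = 384.
A = 2,500·(1 + 0.12914/12)^384 ≈ 2,500·60.9712273135 ≈ 152,428.0683.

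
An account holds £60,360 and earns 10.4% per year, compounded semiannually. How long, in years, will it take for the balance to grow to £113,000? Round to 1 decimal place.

We need (1 + 0.052)^(2t) = 1.8721, so 2t = ln 1.8721 / ln 1.052 ≈ 12.3698.
t ≈ 12.3698/2 = 6.1849 years.

6.2 years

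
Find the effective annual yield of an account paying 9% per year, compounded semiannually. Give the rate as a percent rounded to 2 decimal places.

One year is 2 periods at 0.045 each: (1 + 0.045)^2 ≈ 1.092025.
EAR = 1.092025 − 1 ≈ 9.20250%.

9.20%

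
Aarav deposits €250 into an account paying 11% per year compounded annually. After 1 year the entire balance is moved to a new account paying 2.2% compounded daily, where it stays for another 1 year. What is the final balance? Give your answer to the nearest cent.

Phase 1: 250·(1 + 0.11)^1 ≈ 277.5000.
Phase 2: 277.5000·(1 + 0.022/365)^365 ≈ 283.6725.

€283.67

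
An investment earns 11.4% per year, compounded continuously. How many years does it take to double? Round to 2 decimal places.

e^(0.114t) = 2, so 0.114t = ln 2 ≈ 0.69315.
t ≈ 0.69315/0.114 ≈ 6.0802.

6.08 years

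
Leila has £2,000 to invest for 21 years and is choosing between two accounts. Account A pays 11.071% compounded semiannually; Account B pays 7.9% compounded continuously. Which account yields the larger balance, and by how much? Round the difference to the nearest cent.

Account A, by £8,712.63

Account A growth factor: (1 + 0.055355)^42 ≈ 9.610368187; balance ≈ 19,220.7364.
Account B growth factor: e^(0.079·21) = e^1.659 ≈ 5.2540541624; balance ≈ 10,508.1083.
Account A is larger by 8,712.6280.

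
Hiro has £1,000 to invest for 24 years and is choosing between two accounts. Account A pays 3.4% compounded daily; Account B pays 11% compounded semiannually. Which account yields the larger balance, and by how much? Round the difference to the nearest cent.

Account B, by £10,803.91

A: (1 + 0.034/365)^8760 ≈ 2.261350038, so 1,000 × 2.261350038 ≈ 2,261.3500.
B: (1 + 0.055)^48 ≈ 13.065260173, so 1,000 × 13.065260173 ≈ 13,065.2602.
Difference ≈ 10,803.9101 in favor of B.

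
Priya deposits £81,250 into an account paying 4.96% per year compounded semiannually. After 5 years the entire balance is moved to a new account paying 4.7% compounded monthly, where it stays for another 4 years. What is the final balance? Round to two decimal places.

£125,228.28

After 5 years at 4.96%: 81,250 × 1.27758901024 ≈ 103,804.1071.
Then 4 years at 4.7%: 103,804.1071 × 1.20639043759 ≈ 125,228.2822.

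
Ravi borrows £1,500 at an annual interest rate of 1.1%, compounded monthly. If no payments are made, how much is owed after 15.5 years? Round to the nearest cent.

Growth factor = (1 + 0.011/12)^186 ≈ 1.185805039.
A ≈ 1,500 × 1.185805039 ≈ 1,778.7076.

£1,778.71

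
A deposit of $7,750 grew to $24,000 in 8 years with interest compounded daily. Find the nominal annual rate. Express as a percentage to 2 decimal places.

(1 + r/365)^2920 = 24,000/7,750 = 3.09677.
1 + r/365 = 3.09677^(1/2920) ≈ 1.000387, so r/365 ≈ 0.000387185.
r ≈ 365·0.000387185 = 14.13225%.

14.13%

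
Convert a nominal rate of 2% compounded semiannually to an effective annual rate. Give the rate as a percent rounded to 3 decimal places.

2.010%

EAR = (1 + 2%/2)^2 − 1 = (1 + 0.01)^2 − 1.
(1 + 0.01)^2 ≈ 1.0201, so EAR ≈ 2.01000%.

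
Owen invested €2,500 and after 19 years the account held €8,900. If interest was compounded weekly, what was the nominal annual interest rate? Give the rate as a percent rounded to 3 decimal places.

6.687%

(1 + r/52)^988 = 8,900/2,500 = 3.56.
1 + r/52 = 3.56^(1/988) ≈ 1.001286, so r/52 ≈ 0.00128601.
r ≈ 52·0.00128601 = 6.68725%.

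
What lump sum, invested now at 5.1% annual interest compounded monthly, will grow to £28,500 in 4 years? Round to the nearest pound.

£23,251

Growth factor = (1 + 0.00425)^48 ≈ 1.2257681692.
P = 28,500/1.2257681692 ≈ 23,250.7261.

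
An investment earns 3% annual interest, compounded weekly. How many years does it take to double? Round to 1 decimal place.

(1 + 0.000576923)^(52t) = 2.
52t = ln 2 / ln(1 + 0.000576923) ≈ 0.69315/0.000576757 ≈ 1201.8017.
t ≈ 23.1116.

23.1 years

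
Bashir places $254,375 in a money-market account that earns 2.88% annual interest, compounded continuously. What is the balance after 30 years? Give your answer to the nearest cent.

A = P·e^(rt) = 254,375·e^(0.0288·30) = 254,375·e^0.864.
e^0.864 ≈ 2.372632267, so A ≈ 603,538.3329.

$603,538.33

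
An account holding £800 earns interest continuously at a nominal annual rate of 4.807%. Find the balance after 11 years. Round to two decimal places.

£1,357.48

A = P·e^(rt) = 800·e^(0.04807·11) = 800·e^0.52877.
e^0.52877 ≈ 1.696843907, so A ≈ 1,357.4751.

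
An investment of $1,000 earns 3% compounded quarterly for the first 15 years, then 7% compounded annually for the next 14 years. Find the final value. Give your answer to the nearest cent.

$4,037.16

After 15 years at 3%: 1,000 × 1.565681027 ≈ 1,565.6810.
Then 14 years at 7%: 1,565.6810 × 2.57853415 ≈ 4,037.1620.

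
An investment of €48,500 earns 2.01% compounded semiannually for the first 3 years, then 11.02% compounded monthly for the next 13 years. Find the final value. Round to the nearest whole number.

After 3 years at 2.01%: 48,500 × 1.06183549264 ≈ 51,499.0214.
Then 13 years at 11.02%: 51,499.0214 × 4.16227572965 ≈ 214,353.1268.

€214,353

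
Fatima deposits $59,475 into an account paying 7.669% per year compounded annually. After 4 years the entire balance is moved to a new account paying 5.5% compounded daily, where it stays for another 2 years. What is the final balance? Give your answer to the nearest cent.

$89,220.77

Phase 1: 59,475·(1 + 0.07669)^4 ≈ 79,927.6729.
Phase 2: 79,927.6729·(1 + 0.055/365)^730 ≈ 89,220.7691.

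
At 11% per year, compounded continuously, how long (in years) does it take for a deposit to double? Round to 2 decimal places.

6.30 years

e^(0.11t) = 2, so 0.11t = ln 2 ≈ 0.69315.
t ≈ 0.69315/0.11 ≈ 6.3013.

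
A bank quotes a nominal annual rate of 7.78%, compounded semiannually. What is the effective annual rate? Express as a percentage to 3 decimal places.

7.931%

One year is 2 periods at 0.0389 each: (1 + 0.0389)^2 ≈ 1.079313.
EAR = 1.079313 − 1 ≈ 7.93132%.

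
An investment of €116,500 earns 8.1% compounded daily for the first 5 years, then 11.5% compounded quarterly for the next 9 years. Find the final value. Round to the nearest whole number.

Phase 1: 116,500·(1 + 0.081/365)^1825 ≈ 174,660.8933.
Phase 2: 174,660.8933·(1 + 0.02875)^36 ≈ 484,562.9592.

€484,563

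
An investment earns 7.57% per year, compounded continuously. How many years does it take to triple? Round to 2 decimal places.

14.51 years

e^(0.0757t) = 3, so 0.0757t = ln 3 ≈ 1.0986.
t ≈ 1.0986/0.0757 ≈ 14.5127.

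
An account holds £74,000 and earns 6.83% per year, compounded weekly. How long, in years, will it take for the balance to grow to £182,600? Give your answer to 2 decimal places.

13.23 years

(1 + 0.00131346)^(52t) = 182,600/74,000 = 2.4676.
52t·ln(1 + 0.00131346) = ln(2.4676); 52t = 0.90323/0.0013126 ≈ 688.1252.
t ≈ 13.2332 years.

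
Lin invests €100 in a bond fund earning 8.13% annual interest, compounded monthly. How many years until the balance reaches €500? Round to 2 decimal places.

(1 + 0.006775)^(12t) = 500/100 = 5.
12t·ln(1 + 0.006775) = ln(5); 12t = 1.6094/0.00675215 ≈ 238.3592.
t ≈ 19.8633 years.

19.86 years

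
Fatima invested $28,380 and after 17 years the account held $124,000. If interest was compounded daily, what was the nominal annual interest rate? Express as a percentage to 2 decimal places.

(1 + r/365)^6205 = 124,000/28,380 = 4.36927.
1 + r/365 = 4.36927^(1/6205) ≈ 1.000238, so r/365 ≈ 0.000237675.
r ≈ 365·0.000237675 = 8.67513%.

8.68%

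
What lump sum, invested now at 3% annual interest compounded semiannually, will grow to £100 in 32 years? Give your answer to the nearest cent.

£38.56

Growth factor = (1 + 0.015)^64 ≈ 2.5931444.
P = 100/2.5931444 ≈ 38.5632.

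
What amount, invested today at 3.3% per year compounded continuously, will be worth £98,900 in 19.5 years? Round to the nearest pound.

P = A·e^(−rt) = 98,900·e^(−0.6435).
e^(−0.6435) ≈ 0.52545012646, so P ≈ 51,967.0175.

£51,967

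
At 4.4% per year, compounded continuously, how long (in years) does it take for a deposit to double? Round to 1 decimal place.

15.8 years

e^(0.044t) = 2, so 0.044t = ln 2 ≈ 0.69315.
t ≈ 0.69315/0.044 ≈ 15.7533.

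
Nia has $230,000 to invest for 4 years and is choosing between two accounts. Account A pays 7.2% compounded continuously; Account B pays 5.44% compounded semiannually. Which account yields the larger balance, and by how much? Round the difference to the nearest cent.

Account A, by $21,683.41

A: e^(0.072·4) = e^0.288 ≈ 1.33375730412, so 230,000 × 1.33375730412 ≈ 306,764.1799.
B: (1 + 0.0272)^8 ≈ 1.23948160488, so 230,000 × 1.23948160488 ≈ 285,080.7691.
Difference ≈ 21,683.4108 in favor of A.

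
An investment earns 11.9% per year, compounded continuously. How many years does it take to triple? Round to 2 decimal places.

9.23 years

e^(0.119t) = 3, so 0.119t = ln 3 ≈ 1.0986.
t ≈ 1.0986/0.119 ≈ 9.2320.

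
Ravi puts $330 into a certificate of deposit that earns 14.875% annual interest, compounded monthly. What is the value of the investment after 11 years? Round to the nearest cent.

$1,677.88

Periodic rate = 14.875%/12 = 0.0123958; periods = 12·11 = 132.
A = 330·(1 + 0.14875/12)^132 ≈ 330·5.084474568 ≈ 1,677.8766.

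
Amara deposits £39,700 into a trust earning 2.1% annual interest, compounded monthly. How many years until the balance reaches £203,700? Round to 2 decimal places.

We need (1 + 0.00175)^(12t) = 5.131, so 12t = ln 5.131 / ln 1.00175 ≈ 935.2729.
t ≈ 935.2729/12 = 77.9394 years.

77.94 years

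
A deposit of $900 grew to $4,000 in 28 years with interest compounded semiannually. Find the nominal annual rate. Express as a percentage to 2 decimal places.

5.40%

The 56-period growth factor is 4,000/900 = 4.44444.
r/2 = 4.44444^(1/56) − 1 ≈ 0.0269946, so r ≈ 2·0.0269946 = 5.39892%.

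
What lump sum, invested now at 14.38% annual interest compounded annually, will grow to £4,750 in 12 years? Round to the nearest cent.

Annual rate = 14.38% = 0.1438; 12 periods.
P = 4,750/(1 + 0.1438)^12 ≈ 4,750/5.014193696 ≈ 947.3108.

£947.31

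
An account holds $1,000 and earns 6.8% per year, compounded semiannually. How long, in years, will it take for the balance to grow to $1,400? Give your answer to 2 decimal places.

5.03 years

We need (1 + 0.034)^(2t) = 1.4, so 2t = ln 1.4 / ln 1.034 ≈ 10.0635.
t ≈ 10.0635/2 = 5.0318 years.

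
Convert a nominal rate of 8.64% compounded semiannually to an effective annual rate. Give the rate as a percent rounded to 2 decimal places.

8.83%

EAR = (1 + 8.64%/2)^2 − 1 = (1 + 0.0432)^2 − 1.
(1 + 0.0432)^2 ≈ 1.088266, so EAR ≈ 8.82662%.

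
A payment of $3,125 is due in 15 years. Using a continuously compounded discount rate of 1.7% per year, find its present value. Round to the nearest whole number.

P = A·e^(−rt) = 3,125·e^(−0.255).
e^(−0.255) ≈ 0.774916498, so P ≈ 2,421.6141.

$2,422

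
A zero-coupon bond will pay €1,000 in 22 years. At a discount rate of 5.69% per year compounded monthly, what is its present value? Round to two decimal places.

Growth factor = (1 + 0.0569/12)^264 ≈ 3.48630187.
P = 1,000/3.48630187 ≈ 286.8369.

€286.84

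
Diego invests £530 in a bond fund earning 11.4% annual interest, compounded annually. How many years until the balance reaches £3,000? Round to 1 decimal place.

16.1 years

We need (1 + 0.114)^t = 5.6604, so t = ln 5.6604 / ln 1.114 ≈ 16.0572.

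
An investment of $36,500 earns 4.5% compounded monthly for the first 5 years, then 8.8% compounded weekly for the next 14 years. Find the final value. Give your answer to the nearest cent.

$156,467.79

Phase 1: 36,500·(1 + 0.00375)^60 ≈ 45,690.5474.
Phase 2: 45,690.5474·(1 + 0.088/52)^728 ≈ 156,467.7863.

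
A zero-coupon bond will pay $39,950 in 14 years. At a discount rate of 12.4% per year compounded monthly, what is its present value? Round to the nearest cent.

Growth factor = (1 + 0.124/12)^168 ≈ 5.6242746039.
P = 39,950/5.6242746039 ≈ 7,103.1382.

$7,103.14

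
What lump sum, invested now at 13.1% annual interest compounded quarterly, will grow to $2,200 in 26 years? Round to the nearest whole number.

$77

Periodic rate = 13.1%/4 = 0.03275; 104 periods.
P = 2,200/(1 + 0.03275)^104 ≈ 2,200/28.54310266 ≈ 77.0764.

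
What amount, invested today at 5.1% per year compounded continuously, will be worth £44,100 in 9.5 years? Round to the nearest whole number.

£27,166

P = A·e^(−rt) = 44,100·e^(−0.4845).
e^(−0.4845) ≈ 0.61600512234, so P ≈ 27,165.8259.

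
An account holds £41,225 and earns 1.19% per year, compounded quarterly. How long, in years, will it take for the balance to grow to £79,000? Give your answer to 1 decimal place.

54.7 years

We need (1 + 0.002975)^(4t) = 1.9163, so 4t = ln 1.9163 / ln 1.002975 ≈ 218.9479.
t ≈ 218.9479/4 = 54.7370 years.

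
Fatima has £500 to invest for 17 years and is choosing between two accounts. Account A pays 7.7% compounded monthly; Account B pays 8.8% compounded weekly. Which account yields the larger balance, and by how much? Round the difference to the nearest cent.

Account B, by £385.57

A: (1 + 0.077/12)^204 ≈ 3.687018626, so 500 × 3.687018626 ≈ 1,843.5093.
B: (1 + 0.088/52)^884 ≈ 4.458157572, so 500 × 4.458157572 ≈ 2,229.0788.
Difference ≈ 385.5695 in favor of B.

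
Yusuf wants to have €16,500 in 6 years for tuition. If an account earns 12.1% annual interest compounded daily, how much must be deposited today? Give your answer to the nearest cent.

€7,984.33

Growth factor = (1 + 0.121/365)^2190 ≈ 2.0665482216.
P = 16,500/2.0665482216 ≈ 7,984.3286.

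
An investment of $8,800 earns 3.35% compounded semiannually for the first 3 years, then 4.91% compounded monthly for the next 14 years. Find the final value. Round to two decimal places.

$19,306.02

Phase 1: 8,800·(1 + 0.01675)^6 ≈ 9,722.2718.
Phase 2: 9,722.2718·(1 + 0.0491/12)^168 ≈ 19,306.0175.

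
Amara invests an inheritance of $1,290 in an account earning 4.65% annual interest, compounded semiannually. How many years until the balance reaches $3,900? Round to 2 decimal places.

24.07 years

(1 + 0.02325)^(2t) = 3,900/1,290 = 3.0233.
2t·ln(1 + 0.02325) = ln(3.0233); 2t = 1.1063/0.0229838 ≈ 48.1353.
t ≈ 24.0677 years.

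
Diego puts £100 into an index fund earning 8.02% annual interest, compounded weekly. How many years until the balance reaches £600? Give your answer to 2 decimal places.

We need (1 + 0.00154231)^(52t) = 6, so 52t = ln 6 / ln 1.001542 ≈ 1162.6350.
t ≈ 1162.6350/52 = 22.3584 years.

22.36 years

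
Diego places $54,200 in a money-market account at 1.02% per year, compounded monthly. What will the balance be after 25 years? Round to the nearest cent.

$69,935.44

Growth factor = (1 + 0.00085)^300 ≈ 1.2903218539.
A ≈ 54,200 × 1.2903218539 ≈ 69,935.4445.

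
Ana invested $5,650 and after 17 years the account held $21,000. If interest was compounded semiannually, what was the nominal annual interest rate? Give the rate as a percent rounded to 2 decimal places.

(1 + r/2)^34 = 21,000/5,650 = 3.71681.
1 + r/2 = 3.71681^(1/34) ≈ 1.039369, so r/2 ≈ 0.0393689.
r ≈ 2·0.0393689 = 7.87379%.

7.87%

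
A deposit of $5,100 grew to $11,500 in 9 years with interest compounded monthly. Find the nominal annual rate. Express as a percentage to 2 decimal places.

9.07%

(1 + r/12)^108 = 11,500/5,100 = 2.2549.
1 + r/12 = 2.2549^(1/108) ≈ 1.007557, so r/12 ≈ 0.00755718.
r ≈ 12·0.00755718 = 9.06861%.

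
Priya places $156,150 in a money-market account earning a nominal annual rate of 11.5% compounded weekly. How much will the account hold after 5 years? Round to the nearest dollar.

$277,323

Growth factor = (1 + 0.115/52)^260 ≈ 1.77600261781.
A ≈ 156,150 × 1.77600261781 ≈ 277,322.8088.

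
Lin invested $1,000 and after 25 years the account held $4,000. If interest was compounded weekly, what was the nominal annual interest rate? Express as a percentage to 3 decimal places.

5.548%

(1 + r/52)^1300 = 4,000/1,000 = 4.
1 + r/52 = 4^(1/1300) ≈ 1.001067, so r/52 ≈ 0.00106695.
r ≈ 52·0.00106695 = 5.54814%.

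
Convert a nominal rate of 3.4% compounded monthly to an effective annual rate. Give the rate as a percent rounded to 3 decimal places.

EAR = (1 + 3.4%/12)^12 − 1 = (1 + 0.00283333)^12 − 1.
(1 + 0.00283333)^12 ≈ 1.034535, so EAR ≈ 3.45349%.

3.453%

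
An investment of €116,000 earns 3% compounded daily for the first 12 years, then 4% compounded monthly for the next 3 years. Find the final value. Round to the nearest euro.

Phase 1: 116,000·(1 + 0.03/365)^4380 ≈ 166,263.7524.
Phase 2: 166,263.7524·(1 + 0.04/12)^36 ≈ 187,424.4518.

€187,424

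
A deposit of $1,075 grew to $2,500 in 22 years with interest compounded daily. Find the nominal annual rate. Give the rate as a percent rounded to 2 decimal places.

3.84%

(1 + r/365)^8030 = 2,500/1,075 = 2.32558.
1 + r/365 = 2.32558^(1/8030) ≈ 1.000105, so r/365 ≈ 0.000105108.
r ≈ 365·0.000105108 = 3.83643%.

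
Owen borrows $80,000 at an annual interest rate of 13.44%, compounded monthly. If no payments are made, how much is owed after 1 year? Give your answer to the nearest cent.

Growth factor = (1 + 0.0112)^12 ≈ 1.1429960545.
A ≈ 80,000 × 1.1429960545 ≈ 91,439.6844.

$91,439.68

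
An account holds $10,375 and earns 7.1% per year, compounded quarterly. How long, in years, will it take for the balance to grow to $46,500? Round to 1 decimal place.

(1 + 0.01775)^(4t) = 46,500/10,375 = 4.4819.
4t·ln(1 + 0.01775) = ln(4.4819); 4t = 1.5001/0.0175943 ≈ 85.2579.
t ≈ 21.3145 years.

21.3 years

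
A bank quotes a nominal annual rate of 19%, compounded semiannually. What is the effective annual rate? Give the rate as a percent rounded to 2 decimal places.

One year is 2 periods at 0.095 each: (1 + 0.095)^2 ≈ 1.199025.
EAR = 1.199025 − 1 ≈ 19.90250%.

19.90%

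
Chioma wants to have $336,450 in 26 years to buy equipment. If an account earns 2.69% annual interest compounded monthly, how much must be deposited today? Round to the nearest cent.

Growth factor = (1 + 0.0269/12)^312 ≈ 2.01097013269.
P = 336,450/2.01097013269 ≈ 167,307.3083.

$167,307.31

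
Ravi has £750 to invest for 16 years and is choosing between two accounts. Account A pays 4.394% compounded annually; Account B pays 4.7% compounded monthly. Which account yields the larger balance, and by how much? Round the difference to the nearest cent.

Account B, by £96.25

A: (1 + 0.04394)^16 ≈ 1.989796286, so 750 × 1.989796286 ≈ 1,492.3472.
B: (1 + 0.047/12)^192 ≈ 2.118124797, so 750 × 2.118124797 ≈ 1,588.5936.
Difference ≈ 96.2464 in favor of B.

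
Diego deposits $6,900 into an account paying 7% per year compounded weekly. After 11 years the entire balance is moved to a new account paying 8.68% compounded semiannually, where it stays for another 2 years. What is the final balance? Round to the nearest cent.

Phase 1: 6,900·(1 + 0.07/52)^572 ≈ 14,894.6726.
Phase 2: 14,894.6726·(1 + 0.0434)^4 ≈ 17,653.6410.

$17,653.64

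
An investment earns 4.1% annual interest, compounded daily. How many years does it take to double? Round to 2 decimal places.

(1 + 0.000112329)^(365t) = 2.
365t = ln 2 / ln(1 + 0.000112329) ≈ 0.69315/0.000112322 ≈ 6171.0471.
t ≈ 16.9070.

16.91 years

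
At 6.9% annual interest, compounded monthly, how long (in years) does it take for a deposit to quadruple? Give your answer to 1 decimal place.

(1 + 0.00575)^(12t) = 4.
12t = ln 4 / ln(1 + 0.00575) ≈ 1.3863/0.00573353 ≈ 241.7872.
t ≈ 20.1489.

20.1 years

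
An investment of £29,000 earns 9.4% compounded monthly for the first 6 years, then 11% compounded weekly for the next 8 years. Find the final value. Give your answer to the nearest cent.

£122,507.08

After 6 years at 9.4%: 29,000 × 1.75383087798 ≈ 50,861.0955.
Then 8 years at 11%: 50,861.0955 × 2.4086599158 ≈ 122,507.0819.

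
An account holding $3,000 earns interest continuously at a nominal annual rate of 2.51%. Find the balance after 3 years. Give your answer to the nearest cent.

A = P·e^(rt) = 3,000·e^(0.0251·3) = 3,000·e^0.0753.
e^0.0753 ≈ 1.078207565, so A ≈ 3,234.6227.

$3,234.62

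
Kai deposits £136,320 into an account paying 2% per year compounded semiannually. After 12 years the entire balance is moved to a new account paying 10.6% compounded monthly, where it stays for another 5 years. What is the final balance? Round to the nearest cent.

£293,385.04

After 12 years at 2%: 136,320 × 1.26973464853 ≈ 173,090.2273.
Then 5 years at 10.6%: 173,090.2273 × 1.69498325358 ≈ 293,385.0366.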